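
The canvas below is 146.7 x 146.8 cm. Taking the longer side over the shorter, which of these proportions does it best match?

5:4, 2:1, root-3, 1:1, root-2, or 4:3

Ratio = 146.8 / 146.7 ≈ 1.001.
Distances: 5:4 1.250 (Δ 0.249); 2:1 2.000 (Δ 0.999); root-3 1.732 (Δ 0.731); 1:1 1.000 (Δ 0.001); root-2 1.414 (Δ 0.413); 4:3 1.333 (Δ 0.332).

1:1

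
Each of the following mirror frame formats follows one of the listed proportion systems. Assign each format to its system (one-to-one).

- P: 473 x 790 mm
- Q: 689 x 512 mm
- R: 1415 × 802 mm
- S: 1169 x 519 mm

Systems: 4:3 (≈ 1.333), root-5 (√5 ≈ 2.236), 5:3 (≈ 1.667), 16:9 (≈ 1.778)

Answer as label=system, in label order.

P = 790/473 ≈ 1.670 → 5:3 (1.667)
Q = 689/512 ≈ 1.346 → 4:3 (1.333)
R = 1415/802 ≈ 1.764 → 16:9 (1.778)
S = 1169/519 ≈ 2.252 → root-5 (2.236)

P=5:3, Q=4:3, R=16:9, S=root-5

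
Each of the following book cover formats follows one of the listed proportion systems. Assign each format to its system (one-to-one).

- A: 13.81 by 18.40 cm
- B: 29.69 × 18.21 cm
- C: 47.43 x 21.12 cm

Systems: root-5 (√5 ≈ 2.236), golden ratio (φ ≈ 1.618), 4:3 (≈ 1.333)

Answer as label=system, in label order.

A=4:3, B=golden ratio, C=root-5

Ratios: A ≈ 1.332; B ≈ 1.630; C ≈ 2.246.
Targets: root-5 ≈ 2.236; golden ratio ≈ 1.618; 4:3 ≈ 1.333.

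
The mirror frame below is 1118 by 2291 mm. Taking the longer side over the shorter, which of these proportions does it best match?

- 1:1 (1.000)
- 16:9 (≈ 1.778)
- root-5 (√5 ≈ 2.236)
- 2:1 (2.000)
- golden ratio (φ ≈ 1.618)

2:1

Ratio = 2291 / 1118 ≈ 2.049.
Distances: 1:1 1.000 (Δ 1.049); 16:9 1.778 (Δ 0.271); root-5 2.236 (Δ 0.187); 2:1 2.000 (Δ 0.049); golden ratio 1.618 (Δ 0.431).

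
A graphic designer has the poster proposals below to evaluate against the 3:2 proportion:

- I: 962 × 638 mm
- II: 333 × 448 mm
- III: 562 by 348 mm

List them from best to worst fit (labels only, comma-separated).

Ratios: I = 962 / 638 ≈ 1.508; II = 448 / 333 ≈ 1.345; III = 562 / 348 ≈ 1.615.
|Δ from 1.500|: I 0.008; II 0.155; III 0.115.

I, III, II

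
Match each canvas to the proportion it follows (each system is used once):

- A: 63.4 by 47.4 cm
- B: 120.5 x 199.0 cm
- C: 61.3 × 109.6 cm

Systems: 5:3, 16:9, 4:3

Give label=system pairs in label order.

A=4:3, B=5:3, C=16:9

Ratios: A ≈ 1.338; B ≈ 1.651; C ≈ 1.788.
Targets: 5:3 ≈ 1.667; 16:9 ≈ 1.778; 4:3 ≈ 1.333.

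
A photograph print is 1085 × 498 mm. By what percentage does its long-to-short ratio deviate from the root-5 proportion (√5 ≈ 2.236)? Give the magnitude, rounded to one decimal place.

Ratio = 1085 / 498 ≈ 2.1787.
Ideal root-5 ≈ 2.2361. |2.1787 − 2.2361| / 2.2361 ≈ 2.57% → 2.6%.

2.6%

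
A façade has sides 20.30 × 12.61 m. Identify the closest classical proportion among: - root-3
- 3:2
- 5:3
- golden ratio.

golden ratio

Ratio = 20.30 / 12.61 ≈ 1.610.
Distances: root-3 1.732 (Δ 0.122); 3:2 1.500 (Δ 0.110); 5:3 1.667 (Δ 0.057); golden ratio 1.618 (Δ 0.008).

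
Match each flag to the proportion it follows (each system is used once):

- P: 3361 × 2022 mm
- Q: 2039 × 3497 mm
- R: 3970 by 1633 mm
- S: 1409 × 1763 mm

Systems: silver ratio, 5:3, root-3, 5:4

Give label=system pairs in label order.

P=5:3, Q=root-3, R=silver ratio, S=5:4

P = 3361/2022 ≈ 1.662 → 5:3 (1.667)
Q = 3497/2039 ≈ 1.715 → root-3 (1.732)
R = 3970/1633 ≈ 2.431 → silver ratio (2.414)
S = 1763/1409 ≈ 1.251 → 5:4 (1.250)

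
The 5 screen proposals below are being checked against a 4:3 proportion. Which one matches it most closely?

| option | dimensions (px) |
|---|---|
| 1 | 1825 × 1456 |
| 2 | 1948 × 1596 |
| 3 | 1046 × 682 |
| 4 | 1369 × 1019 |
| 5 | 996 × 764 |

4

Target 4:3 ≈ 1.333.
1: 1.253 (Δ0.080)  2: 1.221 (Δ0.112)  3: 1.534 (Δ0.201)  4: 1.343 (Δ0.010)  5: 1.304 (Δ0.029)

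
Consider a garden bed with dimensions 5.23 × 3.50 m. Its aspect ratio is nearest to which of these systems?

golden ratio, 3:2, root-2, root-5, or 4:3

3:2

Ratio = 5.23 / 3.50 ≈ 1.494.
Distances: golden ratio 1.618 (Δ 0.124); 3:2 1.500 (Δ 0.006); root-2 1.414 (Δ 0.080); root-5 2.236 (Δ 0.742); 4:3 1.333 (Δ 0.161).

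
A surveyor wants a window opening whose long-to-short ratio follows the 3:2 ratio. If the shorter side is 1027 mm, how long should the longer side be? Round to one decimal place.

1540.5 mm

3:2 = 1.50000.
Longer side = 1027 × 1.50000 ≈ 1540.500 → 1540.5 mm.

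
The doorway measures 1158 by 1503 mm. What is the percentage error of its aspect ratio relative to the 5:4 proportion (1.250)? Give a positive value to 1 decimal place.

Ratio = 1503 / 1158 ≈ 1.2979.
Ideal 5:4 = 1.2500. |1.2979 − 1.2500| / 1.2500 ≈ 3.83% → 3.8%.

3.8%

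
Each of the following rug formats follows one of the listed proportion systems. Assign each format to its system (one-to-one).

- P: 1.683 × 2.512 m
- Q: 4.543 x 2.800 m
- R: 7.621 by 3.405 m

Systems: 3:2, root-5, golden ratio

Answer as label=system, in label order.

P = 2.512/1.683 ≈ 1.493 → 3:2 (1.500)
Q = 4.543/2.800 ≈ 1.623 → golden ratio (1.618)
R = 7.621/3.405 ≈ 2.238 → root-5 (2.236)

P=3:2, Q=golden ratio, R=root-5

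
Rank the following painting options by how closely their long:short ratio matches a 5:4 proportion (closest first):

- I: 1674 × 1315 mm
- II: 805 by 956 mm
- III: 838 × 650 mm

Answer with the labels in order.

I, III, II

Ratios: I = 1674 / 1315 ≈ 1.273; II = 956 / 805 ≈ 1.188; III = 838 / 650 ≈ 1.289.
|Δ from 1.250|: I 0.023; II 0.062; III 0.039.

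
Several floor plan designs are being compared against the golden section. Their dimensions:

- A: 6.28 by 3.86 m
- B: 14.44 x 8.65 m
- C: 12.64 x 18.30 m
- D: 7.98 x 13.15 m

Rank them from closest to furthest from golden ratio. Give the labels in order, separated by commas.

A: 6.28/3.86 ≈ 1.627 → |1.627 − 1.618| = 0.009
B: 14.44/8.65 ≈ 1.669 → |1.669 − 1.618| = 0.051
C: 18.30/12.64 ≈ 1.448 → |1.448 − 1.618| = 0.170
D: 13.15/7.98 ≈ 1.648 → |1.648 − 1.618| = 0.030

A, D, B, C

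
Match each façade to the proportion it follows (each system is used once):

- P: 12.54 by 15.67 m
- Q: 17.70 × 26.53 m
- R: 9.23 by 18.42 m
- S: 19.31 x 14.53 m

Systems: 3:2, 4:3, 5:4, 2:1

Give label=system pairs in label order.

Ratios: P ≈ 1.250; Q ≈ 1.499; R ≈ 1.996; S ≈ 1.329.
Targets: 3:2 ≈ 1.500; 4:3 ≈ 1.333; 5:4 ≈ 1.250; 2:1 ≈ 2.000.

P=5:4, Q=3:2, R=2:1, S=4:3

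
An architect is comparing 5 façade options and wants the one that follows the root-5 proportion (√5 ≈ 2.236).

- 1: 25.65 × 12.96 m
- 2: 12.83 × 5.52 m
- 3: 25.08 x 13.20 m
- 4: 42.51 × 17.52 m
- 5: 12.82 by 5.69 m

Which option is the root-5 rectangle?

Target root-5 ≈ 2.236.
1: 1.979 (Δ0.257)  2: 2.324 (Δ0.088)  3: 1.900 (Δ0.336)  4: 2.426 (Δ0.190)  5: 2.253 (Δ0.017)

5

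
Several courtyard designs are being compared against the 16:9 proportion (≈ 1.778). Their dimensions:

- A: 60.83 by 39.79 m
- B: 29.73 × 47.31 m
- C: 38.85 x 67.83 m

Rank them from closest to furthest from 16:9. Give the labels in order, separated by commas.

C, B, A

A: 60.83/39.79 ≈ 1.529 → |1.529 − 1.778| = 0.249
B: 47.31/29.73 ≈ 1.591 → |1.591 − 1.778| = 0.187
C: 67.83/38.85 ≈ 1.746 → |1.746 − 1.778| = 0.032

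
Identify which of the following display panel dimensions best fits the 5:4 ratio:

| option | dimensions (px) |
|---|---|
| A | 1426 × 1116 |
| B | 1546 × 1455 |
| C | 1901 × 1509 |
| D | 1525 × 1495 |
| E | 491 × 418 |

Ratios (long/short): A ≈ 1.278; B ≈ 1.063; C ≈ 1.260; D ≈ 1.020; E ≈ 1.175.
5:4 ≈ 1.250; option C is nearest (Δ 0.010).

C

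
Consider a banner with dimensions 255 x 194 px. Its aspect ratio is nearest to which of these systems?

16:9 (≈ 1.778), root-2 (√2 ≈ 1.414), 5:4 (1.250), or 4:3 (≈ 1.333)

Ratio = 255 / 194 ≈ 1.314.
Distances: 16:9 1.778 (Δ 0.464); root-2 1.414 (Δ 0.100); 5:4 1.250 (Δ 0.064); 4:3 1.333 (Δ 0.019).

4:3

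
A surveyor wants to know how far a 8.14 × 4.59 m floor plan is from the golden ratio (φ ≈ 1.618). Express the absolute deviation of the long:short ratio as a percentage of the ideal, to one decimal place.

Ratio = 8.14 / 4.59 ≈ 1.7734.
Ideal golden ratio ≈ 1.6180. |1.7734 − 1.6180| / 1.6180 ≈ 9.60% → 9.6%.

9.6%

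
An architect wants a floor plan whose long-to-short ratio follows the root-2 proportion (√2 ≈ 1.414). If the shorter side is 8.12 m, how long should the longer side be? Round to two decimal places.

11.48 m

root-2 ≈ 1.41421.
Longer side = 8.12 × 1.41421 ≈ 11.4834 → 11.48 m.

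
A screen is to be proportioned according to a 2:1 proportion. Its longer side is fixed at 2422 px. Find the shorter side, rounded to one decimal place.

2:1 = 2.00000.
Shorter side = 2422 ÷ 2.00000 ≈ 1211.000 → 1211.0 px.

1211.0 px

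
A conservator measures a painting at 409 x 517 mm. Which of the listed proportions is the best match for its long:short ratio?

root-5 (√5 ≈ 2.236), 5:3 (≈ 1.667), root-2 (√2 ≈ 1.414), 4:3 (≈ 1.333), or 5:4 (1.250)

Ratio = 517 / 409 ≈ 1.264.
Distances: root-5 2.236 (Δ 0.972); 5:3 1.667 (Δ 0.403); root-2 1.414 (Δ 0.150); 4:3 1.333 (Δ 0.069); 5:4 1.250 (Δ 0.014).

5:4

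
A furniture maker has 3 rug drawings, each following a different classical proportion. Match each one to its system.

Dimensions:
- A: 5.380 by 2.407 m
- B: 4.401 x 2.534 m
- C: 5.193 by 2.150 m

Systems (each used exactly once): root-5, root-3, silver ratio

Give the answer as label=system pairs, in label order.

Ratios: A ≈ 2.235; B ≈ 1.737; C ≈ 2.415.
Targets: root-5 ≈ 2.236; root-3 ≈ 1.732; silver ratio ≈ 2.414.

A=root-5, B=root-3, C=silver ratio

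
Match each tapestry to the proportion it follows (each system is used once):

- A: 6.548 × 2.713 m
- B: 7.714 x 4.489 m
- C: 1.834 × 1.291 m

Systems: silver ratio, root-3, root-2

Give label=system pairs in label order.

A=silver ratio, B=root-3, C=root-2

Ratios: A ≈ 2.414; B ≈ 1.718; C ≈ 1.421.
Targets: silver ratio ≈ 2.414; root-3 ≈ 1.732; root-2 ≈ 1.414.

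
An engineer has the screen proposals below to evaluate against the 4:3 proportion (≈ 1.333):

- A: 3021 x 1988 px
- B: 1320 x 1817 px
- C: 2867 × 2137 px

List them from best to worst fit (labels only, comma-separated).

C, B, A

Ratios: A = 3021 / 1988 ≈ 1.520; B = 1817 / 1320 ≈ 1.377; C = 2867 / 2137 ≈ 1.342.
|Δ from 1.333|: A 0.187; B 0.044; C 0.009.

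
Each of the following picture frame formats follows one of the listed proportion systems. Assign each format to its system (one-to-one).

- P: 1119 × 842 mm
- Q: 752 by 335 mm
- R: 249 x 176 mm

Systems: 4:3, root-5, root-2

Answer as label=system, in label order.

P=4:3, Q=root-5, R=root-2

P = 1119/842 ≈ 1.329 → 4:3 (1.333)
Q = 752/335 ≈ 2.245 → root-5 (2.236)
R = 249/176 ≈ 1.415 → root-2 (1.414)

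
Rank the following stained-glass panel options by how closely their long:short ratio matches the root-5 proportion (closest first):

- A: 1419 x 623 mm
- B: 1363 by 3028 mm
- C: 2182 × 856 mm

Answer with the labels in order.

A: 1419/623 ≈ 2.278 → |2.278 − 2.236| = 0.042
B: 3028/1363 ≈ 2.222 → |2.222 − 2.236| = 0.014
C: 2182/856 ≈ 2.549 → |2.549 − 2.236| = 0.313

B, A, C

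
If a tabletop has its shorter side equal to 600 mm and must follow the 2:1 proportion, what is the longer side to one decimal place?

2:1 = 2.00000.
Longer side = 600 × 2.00000 ≈ 1200.000 → 1200.0 mm.

1200.0 mm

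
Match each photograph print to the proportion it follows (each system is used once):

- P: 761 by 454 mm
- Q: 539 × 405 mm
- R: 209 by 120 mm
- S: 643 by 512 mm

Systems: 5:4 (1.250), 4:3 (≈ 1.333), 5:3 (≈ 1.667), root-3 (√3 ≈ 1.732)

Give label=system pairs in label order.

Ratios: P ≈ 1.676; Q ≈ 1.331; R ≈ 1.742; S ≈ 1.256.
Targets: 5:4 ≈ 1.250; 4:3 ≈ 1.333; 5:3 ≈ 1.667; root-3 ≈ 1.732.

P=5:3, Q=4:3, R=root-3, S=5:4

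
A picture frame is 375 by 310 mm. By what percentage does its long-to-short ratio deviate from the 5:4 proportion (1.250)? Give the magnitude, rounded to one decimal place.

3.2%

Ratio = 375 / 310 ≈ 1.2097.
Ideal 5:4 = 1.2500. |1.2097 − 1.2500| / 1.2500 ≈ 3.22% → 3.2%.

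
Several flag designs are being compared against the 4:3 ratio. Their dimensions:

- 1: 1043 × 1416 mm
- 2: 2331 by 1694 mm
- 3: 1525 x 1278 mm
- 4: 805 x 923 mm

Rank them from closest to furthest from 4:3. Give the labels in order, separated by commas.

Ratios: 1 = 1416 / 1043 ≈ 1.358; 2 = 2331 / 1694 ≈ 1.376; 3 = 1525 / 1278 ≈ 1.193; 4 = 923 / 805 ≈ 1.147.
|Δ from 1.333|: 1 0.025; 2 0.043; 3 0.140; 4 0.186.

1, 2, 3, 4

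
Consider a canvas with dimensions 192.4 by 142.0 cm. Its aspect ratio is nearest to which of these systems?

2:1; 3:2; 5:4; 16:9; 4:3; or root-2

4:3

192.4/142.0 ≈ 1.355. Nearest candidates are 4:3 (1.333, off by 0.022) and root-2 (1.414, off by 0.059).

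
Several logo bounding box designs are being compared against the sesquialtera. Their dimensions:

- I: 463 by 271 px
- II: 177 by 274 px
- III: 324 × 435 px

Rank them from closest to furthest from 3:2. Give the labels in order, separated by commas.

Ratios: I = 463 / 271 ≈ 1.708; II = 274 / 177 ≈ 1.548; III = 435 / 324 ≈ 1.343.
|Δ from 1.500|: I 0.208; II 0.048; III 0.157.

II, III, I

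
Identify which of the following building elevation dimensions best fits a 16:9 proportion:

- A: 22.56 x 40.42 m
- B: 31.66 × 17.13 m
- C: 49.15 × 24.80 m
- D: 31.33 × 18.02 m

Target 16:9 ≈ 1.778.
A: 1.792 (Δ0.014)  B: 1.848 (Δ0.070)  C: 1.982 (Δ0.204)  D: 1.739 (Δ0.039)

A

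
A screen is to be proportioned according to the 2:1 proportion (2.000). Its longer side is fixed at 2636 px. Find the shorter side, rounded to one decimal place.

1318.0 px

2:1 = 2.00000.
Shorter side = 2636 ÷ 2.00000 ≈ 1318.000 → 1318.0 px.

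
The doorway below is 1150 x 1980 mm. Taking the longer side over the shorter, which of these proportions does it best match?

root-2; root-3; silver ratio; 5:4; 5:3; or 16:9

Ratio = 1980 / 1150 ≈ 1.722.
Distances: root-2 1.414 (Δ 0.308); root-3 1.732 (Δ 0.010); silver ratio 2.414 (Δ 0.692); 5:4 1.250 (Δ 0.472); 5:3 1.667 (Δ 0.055); 16:9 1.778 (Δ 0.056).

root-3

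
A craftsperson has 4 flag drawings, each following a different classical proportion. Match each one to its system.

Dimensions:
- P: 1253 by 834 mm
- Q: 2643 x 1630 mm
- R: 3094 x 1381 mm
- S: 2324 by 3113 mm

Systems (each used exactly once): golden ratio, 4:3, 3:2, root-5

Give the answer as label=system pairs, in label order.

P = 1253/834 ≈ 1.502 → 3:2 (1.500)
Q = 2643/1630 ≈ 1.621 → golden ratio (1.618)
R = 3094/1381 ≈ 2.240 → root-5 (2.236)
S = 3113/2324 ≈ 1.340 → 4:3 (1.333)

P=3:2, Q=golden ratio, R=root-5, S=4:3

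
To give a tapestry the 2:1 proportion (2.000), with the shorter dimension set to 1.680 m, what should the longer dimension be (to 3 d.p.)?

2:1 = 2.00000.
Longer side = 1.680 × 2.00000 ≈ 3.36000 → 3.360 m.

3.360 m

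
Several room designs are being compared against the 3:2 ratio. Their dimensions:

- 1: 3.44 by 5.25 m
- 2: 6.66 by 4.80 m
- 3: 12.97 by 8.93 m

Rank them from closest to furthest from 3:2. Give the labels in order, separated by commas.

1, 3, 2

Ratios: 1 = 5.25 / 3.44 ≈ 1.526; 2 = 6.66 / 4.80 ≈ 1.388; 3 = 12.97 / 8.93 ≈ 1.452.
|Δ from 1.500|: 1 0.026; 2 0.112; 3 0.048.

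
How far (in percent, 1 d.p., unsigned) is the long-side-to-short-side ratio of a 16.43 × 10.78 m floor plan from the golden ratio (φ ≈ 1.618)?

5.8%

Ratio = 16.43 / 10.78 ≈ 1.5241.
Ideal golden ratio ≈ 1.6180. |1.5241 − 1.6180| / 1.6180 ≈ 5.80% → 5.8%.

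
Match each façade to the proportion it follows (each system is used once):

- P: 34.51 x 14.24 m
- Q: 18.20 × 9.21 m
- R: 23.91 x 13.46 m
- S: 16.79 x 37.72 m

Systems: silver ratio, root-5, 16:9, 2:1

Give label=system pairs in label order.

Ratios: P ≈ 2.423; Q ≈ 1.976; R ≈ 1.776; S ≈ 2.247.
Targets: silver ratio ≈ 2.414; root-5 ≈ 2.236; 16:9 ≈ 1.778; 2:1 ≈ 2.000.

P=silver ratio, Q=2:1, R=16:9, S=root-5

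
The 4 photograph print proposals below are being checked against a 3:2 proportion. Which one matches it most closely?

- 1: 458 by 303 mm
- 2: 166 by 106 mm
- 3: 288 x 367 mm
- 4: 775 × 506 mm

1

Target 3:2 ≈ 1.500.
1: 1.512 (Δ0.012)  2: 1.566 (Δ0.066)  3: 1.274 (Δ0.226)  4: 1.532 (Δ0.032)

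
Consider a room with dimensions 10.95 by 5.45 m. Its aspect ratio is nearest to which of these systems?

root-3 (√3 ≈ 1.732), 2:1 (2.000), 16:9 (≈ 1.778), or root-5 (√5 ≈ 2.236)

2:1

Ratio = 10.95 / 5.45 ≈ 2.009.
Distances: root-3 1.732 (Δ 0.277); 2:1 2.000 (Δ 0.009); 16:9 1.778 (Δ 0.231); root-5 2.236 (Δ 0.227).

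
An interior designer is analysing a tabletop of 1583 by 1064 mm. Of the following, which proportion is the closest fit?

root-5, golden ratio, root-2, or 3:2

3:2

Ratio = 1583 / 1064 ≈ 1.488.
Distances: root-5 2.236 (Δ 0.748); golden ratio 1.618 (Δ 0.130); root-2 1.414 (Δ 0.074); 3:2 1.500 (Δ 0.012).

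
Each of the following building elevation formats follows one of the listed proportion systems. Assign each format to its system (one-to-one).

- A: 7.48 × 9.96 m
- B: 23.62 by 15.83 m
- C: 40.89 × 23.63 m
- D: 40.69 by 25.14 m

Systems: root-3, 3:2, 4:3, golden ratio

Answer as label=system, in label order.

Ratios: A ≈ 1.332; B ≈ 1.492; C ≈ 1.730; D ≈ 1.619.
Targets: root-3 ≈ 1.732; 3:2 ≈ 1.500; 4:3 ≈ 1.333; golden ratio ≈ 1.618.

A=4:3, B=3:2, C=root-3, D=golden ratio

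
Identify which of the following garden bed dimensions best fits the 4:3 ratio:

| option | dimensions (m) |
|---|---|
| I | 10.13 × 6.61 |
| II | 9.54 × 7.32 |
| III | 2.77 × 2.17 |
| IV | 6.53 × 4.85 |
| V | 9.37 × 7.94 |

IV

Target 4:3 ≈ 1.333.
I: 1.533 (Δ0.200)  II: 1.303 (Δ0.030)  III: 1.276 (Δ0.057)  IV: 1.346 (Δ0.013)  V: 1.180 (Δ0.153)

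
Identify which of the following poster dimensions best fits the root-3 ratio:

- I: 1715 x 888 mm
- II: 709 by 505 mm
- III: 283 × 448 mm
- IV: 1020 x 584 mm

Ratios (long/short): I ≈ 1.931; II ≈ 1.404; III ≈ 1.583; IV ≈ 1.747.
root-3 ≈ 1.732; option IV is nearest (Δ 0.015).

IV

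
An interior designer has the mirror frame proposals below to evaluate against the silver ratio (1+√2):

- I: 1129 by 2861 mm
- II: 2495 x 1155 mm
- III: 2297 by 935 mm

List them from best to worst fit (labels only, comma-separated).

I: 2861/1129 ≈ 2.534 → |2.534 − 2.414| = 0.120
II: 2495/1155 ≈ 2.160 → |2.160 − 2.414| = 0.254
III: 2297/935 ≈ 2.457 → |2.457 − 2.414| = 0.043

III, I, II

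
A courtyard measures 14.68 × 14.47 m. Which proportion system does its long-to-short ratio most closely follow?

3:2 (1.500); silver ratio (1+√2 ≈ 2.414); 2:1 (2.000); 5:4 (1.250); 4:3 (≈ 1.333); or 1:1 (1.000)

14.68/14.47 ≈ 1.015. Nearest candidates are 1:1 (1.000, off by 0.015) and 5:4 (1.250, off by 0.235).

1:1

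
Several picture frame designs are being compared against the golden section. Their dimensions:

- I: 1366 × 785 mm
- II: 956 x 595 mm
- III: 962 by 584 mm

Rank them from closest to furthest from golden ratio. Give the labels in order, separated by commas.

Ratios: I = 1366 / 785 ≈ 1.740; II = 956 / 595 ≈ 1.607; III = 962 / 584 ≈ 1.647.
|Δ from 1.618|: I 0.122; II 0.011; III 0.029.

II, III, I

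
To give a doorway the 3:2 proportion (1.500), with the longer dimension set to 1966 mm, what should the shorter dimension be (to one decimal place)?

3:2 = 1.50000.
Shorter side = 1966 ÷ 1.50000 ≈ 1310.667 → 1310.7 mm.

1310.7 mm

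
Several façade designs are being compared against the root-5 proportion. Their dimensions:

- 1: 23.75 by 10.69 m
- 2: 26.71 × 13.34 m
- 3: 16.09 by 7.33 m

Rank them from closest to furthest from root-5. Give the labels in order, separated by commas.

1, 3, 2

Ratios: 1 = 23.75 / 10.69 ≈ 2.222; 2 = 26.71 / 13.34 ≈ 2.002; 3 = 16.09 / 7.33 ≈ 2.195.
|Δ from 2.236|: 1 0.014; 2 0.234; 3 0.041.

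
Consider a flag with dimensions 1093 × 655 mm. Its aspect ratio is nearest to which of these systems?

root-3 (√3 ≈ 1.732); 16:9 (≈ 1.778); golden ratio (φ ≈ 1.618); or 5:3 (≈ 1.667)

5:3

Ratio = 1093 / 655 ≈ 1.669.
Distances: root-3 1.732 (Δ 0.063); 16:9 1.778 (Δ 0.109); golden ratio 1.618 (Δ 0.051); 5:3 1.667 (Δ 0.002).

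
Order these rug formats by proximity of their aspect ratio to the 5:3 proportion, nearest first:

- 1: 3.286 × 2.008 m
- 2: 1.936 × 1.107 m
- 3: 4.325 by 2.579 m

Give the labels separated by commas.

Ratios: 1 = 3.286 / 2.008 ≈ 1.636; 2 = 1.936 / 1.107 ≈ 1.749; 3 = 4.325 / 2.579 ≈ 1.677.
|Δ from 1.667|: 1 0.031; 2 0.082; 3 0.010.

3, 1, 2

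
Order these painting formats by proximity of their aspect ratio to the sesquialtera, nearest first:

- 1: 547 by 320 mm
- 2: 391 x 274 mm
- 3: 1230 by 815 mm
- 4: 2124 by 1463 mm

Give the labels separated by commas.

Ratios: 1 = 547 / 320 ≈ 1.709; 2 = 391 / 274 ≈ 1.427; 3 = 1230 / 815 ≈ 1.509; 4 = 2124 / 1463 ≈ 1.452.
|Δ from 1.500|: 1 0.209; 2 0.073; 3 0.009; 4 0.048.

3, 4, 2, 1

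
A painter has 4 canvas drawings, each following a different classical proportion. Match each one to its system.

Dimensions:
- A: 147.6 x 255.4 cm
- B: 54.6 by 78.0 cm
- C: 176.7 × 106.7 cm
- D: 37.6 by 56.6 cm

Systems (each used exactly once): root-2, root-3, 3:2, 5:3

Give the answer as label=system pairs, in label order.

A=root-3, B=root-2, C=5:3, D=3:2

Ratios: A ≈ 1.730; B ≈ 1.429; C ≈ 1.656; D ≈ 1.505.
Targets: root-2 ≈ 1.414; root-3 ≈ 1.732; 3:2 ≈ 1.500; 5:3 ≈ 1.667.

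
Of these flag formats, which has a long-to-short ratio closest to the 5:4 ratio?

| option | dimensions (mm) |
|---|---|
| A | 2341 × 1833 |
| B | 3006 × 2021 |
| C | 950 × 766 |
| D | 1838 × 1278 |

C

Target 5:4 ≈ 1.250.
A: 1.277 (Δ0.027)  B: 1.487 (Δ0.237)  C: 1.240 (Δ0.010)  D: 1.438 (Δ0.188)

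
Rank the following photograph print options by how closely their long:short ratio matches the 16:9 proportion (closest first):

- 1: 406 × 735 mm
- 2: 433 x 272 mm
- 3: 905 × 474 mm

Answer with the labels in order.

1: 735/406 ≈ 1.810 → |1.810 − 1.778| = 0.032
2: 433/272 ≈ 1.592 → |1.592 − 1.778| = 0.186
3: 905/474 ≈ 1.909 → |1.909 − 1.778| = 0.131

1, 3, 2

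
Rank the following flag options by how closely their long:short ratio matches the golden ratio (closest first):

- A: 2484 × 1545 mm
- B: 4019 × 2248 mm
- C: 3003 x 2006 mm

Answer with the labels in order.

A: 2484/1545 ≈ 1.608 → |1.608 − 1.618| = 0.010
B: 4019/2248 ≈ 1.788 → |1.788 − 1.618| = 0.170
C: 3003/2006 ≈ 1.497 → |1.497 − 1.618| = 0.121

A, C, B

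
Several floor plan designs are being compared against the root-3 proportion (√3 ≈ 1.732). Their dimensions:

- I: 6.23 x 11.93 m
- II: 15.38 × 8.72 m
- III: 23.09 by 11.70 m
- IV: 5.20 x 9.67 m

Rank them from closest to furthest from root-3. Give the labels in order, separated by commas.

Ratios: I = 11.93 / 6.23 ≈ 1.915; II = 15.38 / 8.72 ≈ 1.764; III = 23.09 / 11.70 ≈ 1.974; IV = 9.67 / 5.20 ≈ 1.860.
|Δ from 1.732|: I 0.183; II 0.032; III 0.242; IV 0.128.

II, IV, I, III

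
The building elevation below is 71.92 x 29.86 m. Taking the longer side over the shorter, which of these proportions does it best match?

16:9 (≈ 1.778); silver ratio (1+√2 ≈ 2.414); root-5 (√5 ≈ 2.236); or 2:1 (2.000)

71.92/29.86 ≈ 2.409. Nearest candidates are silver ratio (2.414, off by 0.005) and root-5 (2.236, off by 0.173).

silver ratio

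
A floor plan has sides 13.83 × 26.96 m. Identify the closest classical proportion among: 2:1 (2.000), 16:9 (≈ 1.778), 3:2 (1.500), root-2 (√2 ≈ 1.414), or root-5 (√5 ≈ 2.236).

26.96/13.83 ≈ 1.949. Nearest candidates are 2:1 (2.000, off by 0.051) and 16:9 (1.778, off by 0.171).

2:1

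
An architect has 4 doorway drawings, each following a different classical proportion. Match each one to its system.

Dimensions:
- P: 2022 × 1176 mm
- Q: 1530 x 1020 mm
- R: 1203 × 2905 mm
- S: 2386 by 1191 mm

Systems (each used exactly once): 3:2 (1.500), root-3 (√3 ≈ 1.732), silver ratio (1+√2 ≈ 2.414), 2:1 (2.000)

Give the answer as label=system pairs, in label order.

P = 2022/1176 ≈ 1.719 → root-3 (1.732)
Q = 1530/1020 ≈ 1.500 → 3:2 (1.500)
R = 2905/1203 ≈ 2.415 → silver ratio (2.414)
S = 2386/1191 ≈ 2.003 → 2:1 (2.000)

P=root-3, Q=3:2, R=silver ratio, S=2:1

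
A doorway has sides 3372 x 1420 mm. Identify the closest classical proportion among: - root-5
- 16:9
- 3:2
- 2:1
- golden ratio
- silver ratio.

3372/1420 ≈ 2.375. Nearest candidates are silver ratio (2.414, off by 0.039) and root-5 (2.236, off by 0.139).

silver ratio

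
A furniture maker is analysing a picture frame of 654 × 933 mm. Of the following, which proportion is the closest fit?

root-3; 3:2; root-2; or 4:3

root-2

933/654 ≈ 1.427. Nearest candidates are root-2 (1.414, off by 0.013) and 3:2 (1.500, off by 0.073).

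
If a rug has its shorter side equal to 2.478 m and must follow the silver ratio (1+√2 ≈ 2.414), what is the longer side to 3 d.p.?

5.982 m

silver ratio ≈ 2.41421.
Longer side = 2.478 × 2.41421 ≈ 5.98241 → 5.982 m.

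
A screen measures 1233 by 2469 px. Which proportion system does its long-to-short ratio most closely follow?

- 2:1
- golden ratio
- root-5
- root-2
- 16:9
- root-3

Ratio = 2469 / 1233 ≈ 2.002.
Distances: 2:1 2.000 (Δ 0.002); golden ratio 1.618 (Δ 0.384); root-5 2.236 (Δ 0.234); root-2 1.414 (Δ 0.588); 16:9 1.778 (Δ 0.224); root-3 1.732 (Δ 0.270).

2:1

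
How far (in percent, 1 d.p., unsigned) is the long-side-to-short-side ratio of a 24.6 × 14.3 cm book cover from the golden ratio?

Ratio = 24.6 / 14.3 ≈ 1.7203.
Ideal golden ratio ≈ 1.6180. |1.7203 − 1.6180| / 1.6180 ≈ 6.32% → 6.3%.

6.3%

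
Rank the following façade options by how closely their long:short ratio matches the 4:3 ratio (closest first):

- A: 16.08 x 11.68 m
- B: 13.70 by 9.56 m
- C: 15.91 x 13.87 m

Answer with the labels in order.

A: 16.08/11.68 ≈ 1.377 → |1.377 − 1.333| = 0.044
B: 13.70/9.56 ≈ 1.433 → |1.433 − 1.333| = 0.100
C: 15.91/13.87 ≈ 1.147 → |1.147 − 1.333| = 0.186

A, B, C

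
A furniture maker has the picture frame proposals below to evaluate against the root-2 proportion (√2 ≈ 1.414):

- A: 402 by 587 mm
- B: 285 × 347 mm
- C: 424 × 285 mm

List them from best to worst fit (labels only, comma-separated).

A: 587/402 ≈ 1.460 → |1.460 − 1.414| = 0.046
B: 347/285 ≈ 1.218 → |1.218 − 1.414| = 0.196
C: 424/285 ≈ 1.488 → |1.488 − 1.414| = 0.074

A, C, B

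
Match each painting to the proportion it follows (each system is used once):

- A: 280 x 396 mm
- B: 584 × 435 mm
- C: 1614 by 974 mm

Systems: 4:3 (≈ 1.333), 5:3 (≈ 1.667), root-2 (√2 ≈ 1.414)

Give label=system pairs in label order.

Ratios: A ≈ 1.414; B ≈ 1.343; C ≈ 1.657.
Targets: 4:3 ≈ 1.333; 5:3 ≈ 1.667; root-2 ≈ 1.414.

A=root-2, B=4:3, C=5:3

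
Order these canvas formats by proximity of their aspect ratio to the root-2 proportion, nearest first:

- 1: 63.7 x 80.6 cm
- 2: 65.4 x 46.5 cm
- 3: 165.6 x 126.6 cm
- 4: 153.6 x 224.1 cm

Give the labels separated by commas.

2, 4, 3, 1

Ratios: 1 = 80.6 / 63.7 ≈ 1.265; 2 = 65.4 / 46.5 ≈ 1.406; 3 = 165.6 / 126.6 ≈ 1.308; 4 = 224.1 / 153.6 ≈ 1.459.
|Δ from 1.414|: 1 0.149; 2 0.008; 3 0.106; 4 0.045.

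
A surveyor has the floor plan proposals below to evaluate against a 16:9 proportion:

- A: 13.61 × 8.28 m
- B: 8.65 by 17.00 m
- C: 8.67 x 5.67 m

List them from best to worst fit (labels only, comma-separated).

Ratios: A = 13.61 / 8.28 ≈ 1.644; B = 17.00 / 8.65 ≈ 1.965; C = 8.67 / 5.67 ≈ 1.529.
|Δ from 1.778|: A 0.134; B 0.187; C 0.249.

A, B, C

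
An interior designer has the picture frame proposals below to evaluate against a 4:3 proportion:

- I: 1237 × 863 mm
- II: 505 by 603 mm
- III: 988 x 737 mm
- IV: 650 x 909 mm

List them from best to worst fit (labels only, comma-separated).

I: 1237/863 ≈ 1.433 → |1.433 − 1.333| = 0.100
II: 603/505 ≈ 1.194 → |1.194 − 1.333| = 0.139
III: 988/737 ≈ 1.341 → |1.341 − 1.333| = 0.008
IV: 909/650 ≈ 1.398 → |1.398 − 1.333| = 0.065

III, IV, I, II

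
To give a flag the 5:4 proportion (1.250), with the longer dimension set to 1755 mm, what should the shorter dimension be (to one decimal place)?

5:4 = 1.25000.
Shorter side = 1755 ÷ 1.25000 ≈ 1404.000 → 1404.0 mm.

1404.0 mm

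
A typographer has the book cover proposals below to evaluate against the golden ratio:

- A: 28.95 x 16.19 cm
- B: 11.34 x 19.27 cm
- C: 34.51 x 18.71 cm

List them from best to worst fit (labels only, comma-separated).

B, A, C

A: 28.95/16.19 ≈ 1.788 → |1.788 − 1.618| = 0.170
B: 19.27/11.34 ≈ 1.699 → |1.699 − 1.618| = 0.081
C: 34.51/18.71 ≈ 1.844 → |1.844 − 1.618| = 0.226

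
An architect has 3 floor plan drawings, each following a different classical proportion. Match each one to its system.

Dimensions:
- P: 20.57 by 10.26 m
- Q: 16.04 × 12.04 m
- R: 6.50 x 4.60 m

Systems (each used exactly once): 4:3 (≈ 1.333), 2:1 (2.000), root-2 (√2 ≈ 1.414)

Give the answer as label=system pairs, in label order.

P=2:1, Q=4:3, R=root-2

Ratios: P ≈ 2.005; Q ≈ 1.332; R ≈ 1.413.
Targets: 4:3 ≈ 1.333; 2:1 ≈ 2.000; root-2 ≈ 1.414.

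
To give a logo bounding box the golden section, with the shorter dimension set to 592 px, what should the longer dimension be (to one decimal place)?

golden ratio ≈ 1.61803.
Longer side = 592 × 1.61803 ≈ 957.874 → 957.9 px.

957.9 px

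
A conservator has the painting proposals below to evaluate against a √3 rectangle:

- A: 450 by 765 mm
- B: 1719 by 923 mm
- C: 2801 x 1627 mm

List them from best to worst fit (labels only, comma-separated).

C, A, B

Ratios: A = 765 / 450 ≈ 1.700; B = 1719 / 923 ≈ 1.862; C = 2801 / 1627 ≈ 1.722.
|Δ from 1.732|: A 0.032; B 0.130; C 0.010.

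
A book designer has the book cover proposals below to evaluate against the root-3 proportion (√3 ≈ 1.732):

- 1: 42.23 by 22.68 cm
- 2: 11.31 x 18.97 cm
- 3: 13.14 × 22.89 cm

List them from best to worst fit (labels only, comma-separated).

1: 42.23/22.68 ≈ 1.862 → |1.862 − 1.732| = 0.130
2: 18.97/11.31 ≈ 1.677 → |1.677 − 1.732| = 0.055
3: 22.89/13.14 ≈ 1.742 → |1.742 − 1.732| = 0.010

3, 2, 1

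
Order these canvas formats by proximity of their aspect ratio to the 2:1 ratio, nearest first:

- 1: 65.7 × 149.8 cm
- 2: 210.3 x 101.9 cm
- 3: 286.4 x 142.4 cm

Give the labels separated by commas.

3, 2, 1

1: 149.8/65.7 ≈ 2.280 → |2.280 − 2.000| = 0.280
2: 210.3/101.9 ≈ 2.064 → |2.064 − 2.000| = 0.064
3: 286.4/142.4 ≈ 2.011 → |2.011 − 2.000| = 0.011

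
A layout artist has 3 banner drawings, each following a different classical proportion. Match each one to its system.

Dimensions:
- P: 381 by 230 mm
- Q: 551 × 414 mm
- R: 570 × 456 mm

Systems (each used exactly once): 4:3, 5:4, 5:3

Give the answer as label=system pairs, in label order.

Ratios: P ≈ 1.657; Q ≈ 1.331; R ≈ 1.250.
Targets: 4:3 ≈ 1.333; 5:4 ≈ 1.250; 5:3 ≈ 1.667.

P=5:3, Q=4:3, R=5:4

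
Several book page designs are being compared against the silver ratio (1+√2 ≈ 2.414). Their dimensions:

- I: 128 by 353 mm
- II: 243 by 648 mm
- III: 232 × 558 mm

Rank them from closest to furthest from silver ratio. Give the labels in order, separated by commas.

III, II, I

Ratios: I = 353 / 128 ≈ 2.758; II = 648 / 243 ≈ 2.667; III = 558 / 232 ≈ 2.405.
|Δ from 2.414|: I 0.344; II 0.253; III 0.009.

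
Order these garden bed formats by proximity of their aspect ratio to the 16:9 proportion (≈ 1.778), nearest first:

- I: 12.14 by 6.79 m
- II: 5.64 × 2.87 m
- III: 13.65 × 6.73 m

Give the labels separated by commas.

I, II, III

I: 12.14/6.79 ≈ 1.788 → |1.788 − 1.778| = 0.010
II: 5.64/2.87 ≈ 1.965 → |1.965 − 1.778| = 0.187
III: 13.65/6.73 ≈ 2.028 → |2.028 − 1.778| = 0.250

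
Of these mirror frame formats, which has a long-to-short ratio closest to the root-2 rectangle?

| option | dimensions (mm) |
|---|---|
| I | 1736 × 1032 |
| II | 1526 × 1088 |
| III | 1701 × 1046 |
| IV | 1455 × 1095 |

II

Target root-2 ≈ 1.414.
I: 1.682 (Δ0.268)  II: 1.403 (Δ0.011)  III: 1.626 (Δ0.212)  IV: 1.329 (Δ0.085)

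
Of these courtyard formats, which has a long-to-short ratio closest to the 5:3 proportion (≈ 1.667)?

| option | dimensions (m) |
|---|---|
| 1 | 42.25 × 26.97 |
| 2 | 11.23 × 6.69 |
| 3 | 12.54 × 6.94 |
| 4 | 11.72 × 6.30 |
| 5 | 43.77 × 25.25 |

2

Ratios (long/short): 1 ≈ 1.567; 2 ≈ 1.679; 3 ≈ 1.807; 4 ≈ 1.860; 5 ≈ 1.733.
5:3 ≈ 1.667; option 2 is nearest (Δ 0.012).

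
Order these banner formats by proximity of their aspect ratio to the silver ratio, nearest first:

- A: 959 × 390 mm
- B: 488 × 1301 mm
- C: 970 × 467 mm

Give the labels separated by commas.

A, B, C

Ratios: A = 959 / 390 ≈ 2.459; B = 1301 / 488 ≈ 2.666; C = 970 / 467 ≈ 2.077.
|Δ from 2.414|: A 0.045; B 0.252; C 0.337.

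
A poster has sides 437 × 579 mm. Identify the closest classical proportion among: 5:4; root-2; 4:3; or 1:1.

4:3

579/437 ≈ 1.325. Nearest candidates are 4:3 (1.333, off by 0.008) and 5:4 (1.250, off by 0.075).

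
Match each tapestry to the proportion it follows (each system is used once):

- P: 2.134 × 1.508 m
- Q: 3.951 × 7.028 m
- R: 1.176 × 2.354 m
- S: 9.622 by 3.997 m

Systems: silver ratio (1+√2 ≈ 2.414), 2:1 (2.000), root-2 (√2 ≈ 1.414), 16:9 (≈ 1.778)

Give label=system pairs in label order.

P = 2.134/1.508 ≈ 1.415 → root-2 (1.414)
Q = 7.028/3.951 ≈ 1.779 → 16:9 (1.778)
R = 2.354/1.176 ≈ 2.002 → 2:1 (2.000)
S = 9.622/3.997 ≈ 2.407 → silver ratio (2.414)

P=root-2, Q=16:9, R=2:1, S=silver ratio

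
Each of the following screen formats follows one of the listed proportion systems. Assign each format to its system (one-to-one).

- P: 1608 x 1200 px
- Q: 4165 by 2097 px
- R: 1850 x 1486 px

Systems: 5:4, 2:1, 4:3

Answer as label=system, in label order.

Ratios: P ≈ 1.340; Q ≈ 1.986; R ≈ 1.245.
Targets: 5:4 ≈ 1.250; 2:1 ≈ 2.000; 4:3 ≈ 1.333.

P=4:3, Q=2:1, R=5:4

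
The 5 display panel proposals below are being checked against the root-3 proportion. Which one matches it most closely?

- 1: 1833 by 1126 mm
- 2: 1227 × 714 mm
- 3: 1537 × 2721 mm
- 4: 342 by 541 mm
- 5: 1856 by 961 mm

Target root-3 ≈ 1.732.
1: 1.628 (Δ0.104)  2: 1.718 (Δ0.014)  3: 1.770 (Δ0.038)  4: 1.582 (Δ0.150)  5: 1.931 (Δ0.199)

2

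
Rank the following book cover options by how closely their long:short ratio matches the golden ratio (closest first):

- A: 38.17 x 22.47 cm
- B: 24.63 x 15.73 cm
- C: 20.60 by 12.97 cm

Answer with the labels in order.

C, B, A

Ratios: A = 38.17 / 22.47 ≈ 1.699; B = 24.63 / 15.73 ≈ 1.566; C = 20.60 / 12.97 ≈ 1.588.
|Δ from 1.618|: A 0.081; B 0.052; C 0.030.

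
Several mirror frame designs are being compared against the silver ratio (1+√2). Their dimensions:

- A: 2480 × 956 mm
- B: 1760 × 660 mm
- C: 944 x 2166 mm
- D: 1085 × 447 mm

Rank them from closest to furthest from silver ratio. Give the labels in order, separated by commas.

A: 2480/956 ≈ 2.594 → |2.594 − 2.414| = 0.180
B: 1760/660 ≈ 2.667 → |2.667 − 2.414| = 0.253
C: 2166/944 ≈ 2.294 → |2.294 − 2.414| = 0.120
D: 1085/447 ≈ 2.427 → |2.427 − 2.414| = 0.013

D, C, A, B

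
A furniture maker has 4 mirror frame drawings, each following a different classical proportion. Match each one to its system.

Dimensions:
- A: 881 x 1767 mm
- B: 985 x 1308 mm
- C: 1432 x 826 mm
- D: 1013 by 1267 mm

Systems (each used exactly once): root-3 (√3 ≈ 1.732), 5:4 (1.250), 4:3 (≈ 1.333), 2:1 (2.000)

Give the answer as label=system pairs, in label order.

A=2:1, B=4:3, C=root-3, D=5:4

A = 1767/881 ≈ 2.006 → 2:1 (2.000)
B = 1308/985 ≈ 1.328 → 4:3 (1.333)
C = 1432/826 ≈ 1.734 → root-3 (1.732)
D = 1267/1013 ≈ 1.251 → 5:4 (1.250)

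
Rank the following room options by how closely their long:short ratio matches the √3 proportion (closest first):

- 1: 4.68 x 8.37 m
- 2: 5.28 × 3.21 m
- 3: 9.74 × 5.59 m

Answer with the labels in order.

3, 1, 2

1: 8.37/4.68 ≈ 1.788 → |1.788 − 1.732| = 0.056
2: 5.28/3.21 ≈ 1.645 → |1.645 − 1.732| = 0.087
3: 9.74/5.59 ≈ 1.742 → |1.742 − 1.732| = 0.010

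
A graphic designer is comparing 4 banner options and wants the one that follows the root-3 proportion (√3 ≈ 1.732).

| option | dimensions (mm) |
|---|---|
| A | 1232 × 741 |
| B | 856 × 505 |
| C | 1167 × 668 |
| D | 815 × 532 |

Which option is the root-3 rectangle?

Target root-3 ≈ 1.732.
A: 1.663 (Δ0.069)  B: 1.695 (Δ0.037)  C: 1.747 (Δ0.015)  D: 1.532 (Δ0.200)

C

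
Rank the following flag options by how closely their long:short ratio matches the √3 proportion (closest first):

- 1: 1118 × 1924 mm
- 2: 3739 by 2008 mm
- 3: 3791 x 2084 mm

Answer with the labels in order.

1, 3, 2

Ratios: 1 = 1924 / 1118 ≈ 1.721; 2 = 3739 / 2008 ≈ 1.862; 3 = 3791 / 2084 ≈ 1.819.
|Δ from 1.732|: 1 0.011; 2 0.130; 3 0.087.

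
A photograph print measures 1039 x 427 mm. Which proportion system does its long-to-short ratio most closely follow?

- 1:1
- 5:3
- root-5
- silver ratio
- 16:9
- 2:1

1039/427 ≈ 2.433. Nearest candidates are silver ratio (2.414, off by 0.019) and root-5 (2.236, off by 0.197).

silver ratio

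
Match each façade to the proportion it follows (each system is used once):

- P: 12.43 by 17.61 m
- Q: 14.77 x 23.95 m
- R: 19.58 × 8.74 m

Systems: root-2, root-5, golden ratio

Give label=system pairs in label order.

P=root-2, Q=golden ratio, R=root-5

Ratios: P ≈ 1.417; Q ≈ 1.622; R ≈ 2.240.
Targets: root-2 ≈ 1.414; root-5 ≈ 2.236; golden ratio ≈ 1.618.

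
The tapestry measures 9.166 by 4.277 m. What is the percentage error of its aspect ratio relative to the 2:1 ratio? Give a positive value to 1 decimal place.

Ratio = 9.166 / 4.277 ≈ 2.1431.
Ideal 2:1 = 2.0000. |2.1431 − 2.0000| / 2.0000 ≈ 7.16% → 7.2%.

7.2%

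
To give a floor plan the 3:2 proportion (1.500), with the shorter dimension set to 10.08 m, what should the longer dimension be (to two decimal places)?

15.12 m

3:2 = 1.50000.
Longer side = 10.08 × 1.50000 ≈ 15.1200 → 15.12 m.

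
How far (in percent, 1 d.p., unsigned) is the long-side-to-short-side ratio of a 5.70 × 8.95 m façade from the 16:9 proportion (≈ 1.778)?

11.7%

Ratio = 8.95 / 5.70 ≈ 1.5702.
Ideal 16:9 ≈ 1.7778. |1.5702 − 1.7778| / 1.7778 ≈ 11.68% → 11.7%.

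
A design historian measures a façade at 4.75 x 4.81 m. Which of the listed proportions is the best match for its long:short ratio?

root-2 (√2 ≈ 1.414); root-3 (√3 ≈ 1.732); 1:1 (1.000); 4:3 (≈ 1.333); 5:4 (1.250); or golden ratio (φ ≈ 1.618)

Ratio = 4.81 / 4.75 ≈ 1.013.
Distances: root-2 1.414 (Δ 0.401); root-3 1.732 (Δ 0.719); 1:1 1.000 (Δ 0.013); 4:3 1.333 (Δ 0.320); 5:4 1.250 (Δ 0.237); golden ratio 1.618 (Δ 0.605).

1:1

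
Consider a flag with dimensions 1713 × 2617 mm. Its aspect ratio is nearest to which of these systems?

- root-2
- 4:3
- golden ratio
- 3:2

Ratio = 2617 / 1713 ≈ 1.528.
Distances: root-2 1.414 (Δ 0.114); 4:3 1.333 (Δ 0.195); golden ratio 1.618 (Δ 0.090); 3:2 1.500 (Δ 0.028).

3:2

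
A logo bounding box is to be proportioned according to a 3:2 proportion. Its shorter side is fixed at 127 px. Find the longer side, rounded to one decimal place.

3:2 = 1.50000.
Longer side = 127 × 1.50000 ≈ 190.500 → 190.5 px.

190.5 px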